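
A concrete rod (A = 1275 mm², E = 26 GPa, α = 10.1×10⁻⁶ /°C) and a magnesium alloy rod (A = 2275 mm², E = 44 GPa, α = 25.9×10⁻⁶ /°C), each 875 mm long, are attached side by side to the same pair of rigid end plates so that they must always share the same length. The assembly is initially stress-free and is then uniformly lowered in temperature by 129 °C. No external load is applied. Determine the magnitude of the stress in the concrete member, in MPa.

σ ≈ 39.8 MPa (compressive)

Equilibrium of a rigid end plate with no external load gives equal and opposite internal forces ±P in the two members. Since α_{magnesium alloy} > α_{concrete}, cooling drives the magnesium alloy into tension and the concrete into compression.
Equating the net (thermal + elastic) strains gives |α₁ − α₂|·ΔT = P·[1/(A₁E₁) + 1/(A₂E₂)].
|α₁ − α₂|·ΔT = 15.8×10⁻⁶ × 129 = 0.002038.
1/(A₁E₁) + 1/(A₂E₂) = 1/(1275×26×10³) + 1/(2275×44×10³) = 4.016×10⁻⁸ N⁻¹.
So P = 0.002038 / 4.016×10⁻⁸ = 50.76 kN.
σ_{concrete} = P/A₁ = 50760/1275 = 39.81 MPa, compressive.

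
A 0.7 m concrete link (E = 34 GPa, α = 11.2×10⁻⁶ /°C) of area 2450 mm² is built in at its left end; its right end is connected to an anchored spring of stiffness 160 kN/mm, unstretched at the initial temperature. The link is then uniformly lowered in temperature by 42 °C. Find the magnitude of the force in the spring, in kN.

If the spring were absent the link would shorten by αΔT L = 11.2×10⁻⁶ × 42 × 700 = 0.3293 mm.
Let P be the tensile force in the spring. The link extends elastically by PL/(AE) and the spring stretches by P/k; together these equal δ_free.
So P = δ_free / [L/(AE) + 1/k] = 0.3293 / [ 700/(2450×34×10³) + 1/(160×10³) ].
P = 0.3293 / 1.465×10⁻⁵ = 22470 N.

P ≈ 22.5 kN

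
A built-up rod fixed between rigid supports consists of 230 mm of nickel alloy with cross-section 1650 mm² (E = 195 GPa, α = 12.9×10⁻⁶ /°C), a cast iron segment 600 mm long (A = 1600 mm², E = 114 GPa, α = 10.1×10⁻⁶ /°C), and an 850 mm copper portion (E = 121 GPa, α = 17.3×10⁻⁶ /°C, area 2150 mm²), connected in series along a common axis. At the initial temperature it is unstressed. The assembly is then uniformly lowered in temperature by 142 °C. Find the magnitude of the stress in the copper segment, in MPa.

If the supports were absent, the total length change would be Σ αᵢΔT Lᵢ = 12.9×10⁻⁶×142×230 + 10.1×10⁻⁶×142×600 + 17.3×10⁻⁶×142×850 = 3.37 mm.
The walls prevent any net length change, so an axial force P (same in every segment) develops. Compatibility: P · Σ Lᵢ/(AᵢEᵢ) = δ_free.
Σ Lᵢ/(AᵢEᵢ) = 230/(1650×195×10³) + 600/(1600×114×10³) + 850/(2150×121×10³) = 7.272×10⁻⁶ mm/N.
So P = 3.37 / 7.272×10⁻⁶ = 463.4 kN, tensile.
σ_{copper} = P / A = 463400 / 2150 = 215.6 MPa.

σ ≈ 216 MPa (tensile)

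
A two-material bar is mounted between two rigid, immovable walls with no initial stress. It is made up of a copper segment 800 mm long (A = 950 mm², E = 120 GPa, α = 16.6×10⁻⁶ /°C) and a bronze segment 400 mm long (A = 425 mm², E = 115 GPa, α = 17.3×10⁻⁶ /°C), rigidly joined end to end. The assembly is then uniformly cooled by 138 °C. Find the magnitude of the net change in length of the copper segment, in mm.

Free thermal contraction of the whole bar: Σ αᵢΔT Lᵢ = 16.6×10⁻⁶×138×800 + 17.3×10⁻⁶×138×400 = 2.788 mm.
Since the ends are fixed, an axial force P builds up, equal in every segment, with P · Σ Lᵢ/(AᵢEᵢ) = δ_free.
Σ Lᵢ/(AᵢEᵢ) = 800/(950×120×10³) + 400/(425×115×10³) = 1.52×10⁻⁵ mm/N.
Hence P = δ_free / Σ(L/AE) = 2.788/1.52×10⁻⁵ = 183.4 kN (tensile).
For the copper segment, free thermal change = 16.6×10⁻⁶×138×800 = 1.833 mm and elastic change from P = 183400×800/(950×120×10³) = 1.287 mm; these oppose, so the net change is 0.546 mm (segment shortens).

|ΔL| ≈ 0.546 mm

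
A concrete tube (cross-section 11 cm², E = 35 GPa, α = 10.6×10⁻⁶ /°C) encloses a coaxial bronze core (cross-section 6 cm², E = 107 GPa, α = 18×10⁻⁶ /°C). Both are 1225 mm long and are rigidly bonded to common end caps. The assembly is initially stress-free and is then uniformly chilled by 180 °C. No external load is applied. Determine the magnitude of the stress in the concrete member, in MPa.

Equilibrium of a rigid end plate with no external load gives equal and opposite internal forces ±P in the two members. Since α_{bronze} > α_{concrete}, cooling drives the bronze into tension and the concrete into compression.
Setting the final lengths equal and cancelling L: (α₁ − α₂)ΔT = P/(A₁E₁) + P/(A₂E₂).
|α₁ − α₂|·ΔT = 7.4×10⁻⁶ × 180 = 0.001332.
1/(A₁E₁) + 1/(A₂E₂) = 1/(1100×35×10³) + 1/(600×107×10³) = 4.155×10⁻⁸ N⁻¹.
P = 0.001332 / 4.155×10⁻⁸ = 32060 N = 32.06 kN.
σ_{concrete} = P/A₁ = 32060/1100 = 29.14 MPa, compressive.

σ ≈ 29.1 MPa (compressive)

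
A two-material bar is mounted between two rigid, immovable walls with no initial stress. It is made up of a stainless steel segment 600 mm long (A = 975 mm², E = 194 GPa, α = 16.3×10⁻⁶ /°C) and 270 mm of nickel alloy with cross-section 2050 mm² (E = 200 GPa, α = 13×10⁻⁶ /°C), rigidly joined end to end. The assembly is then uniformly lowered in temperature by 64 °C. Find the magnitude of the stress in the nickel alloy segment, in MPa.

σ ≈ 108 MPa (tensile)

With the walls removed the bar would change length by δ_free = Σ αᵢΔT Lᵢ = 16.3×10⁻⁶×64×600 + 13×10⁻⁶×64×270 = 0.8506 mm.
The walls prevent any net length change, so an axial force P (same in every segment) develops. Compatibility: P · Σ Lᵢ/(AᵢEᵢ) = δ_free.
Σ Lᵢ/(AᵢEᵢ) = 600/(975×194×10³) + 270/(2050×200×10³) = 3.831×10⁻⁶ mm/N.
So P = 0.8506 / 3.831×10⁻⁶ = 222 kN, tensile.
σ_{nickel alloy} = P / A = 222000 / 2050 = 108.3 MPa.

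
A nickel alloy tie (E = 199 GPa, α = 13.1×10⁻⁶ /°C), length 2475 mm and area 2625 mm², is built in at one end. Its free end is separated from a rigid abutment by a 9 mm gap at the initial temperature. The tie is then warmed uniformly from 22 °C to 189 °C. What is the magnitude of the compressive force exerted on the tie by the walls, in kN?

Free thermal elongation = αΔT L = 13.1×10⁻⁶ × 167 × 2475 = 5.415 mm.
This is smaller than the 9 mm clearance, so the tie expands freely without reaching the stop — the stress is zero.

P ≈ 0 kN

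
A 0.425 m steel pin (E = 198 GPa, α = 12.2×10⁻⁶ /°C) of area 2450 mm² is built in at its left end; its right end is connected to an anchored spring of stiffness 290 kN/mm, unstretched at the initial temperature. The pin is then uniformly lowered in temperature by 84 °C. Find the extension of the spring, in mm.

If the spring were absent the pin would shorten by αΔT L = 12.2×10⁻⁶ × 84 × 425 = 0.4355 mm.
Let P be the tensile force in the spring. The pin extends elastically by PL/(AE) and the spring stretches by P/k; together these equal δ_free.
So P = δ_free / [L/(AE) + 1/k] = 0.4355 / [ 425/(2450×198×10³) + 1/(290×10³) ].
P = 0.4355 / 4.324×10⁻⁶ = 100700 N.
Spring extension = P/k = 100700/(290×10³) = 0.3473 mm.

δ ≈ 0.347 mm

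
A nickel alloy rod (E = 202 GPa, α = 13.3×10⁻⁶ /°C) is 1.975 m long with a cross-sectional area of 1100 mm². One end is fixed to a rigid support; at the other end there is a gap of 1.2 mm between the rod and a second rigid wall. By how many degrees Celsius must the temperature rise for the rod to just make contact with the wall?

Contact occurs when the free expansion equals the gap: αΔT L = 1.2 mm.
ΔT = 1.2 / (13.3×10⁻⁶ × 1975) = 45.68 °C.

ΔT ≈ 45.7 °C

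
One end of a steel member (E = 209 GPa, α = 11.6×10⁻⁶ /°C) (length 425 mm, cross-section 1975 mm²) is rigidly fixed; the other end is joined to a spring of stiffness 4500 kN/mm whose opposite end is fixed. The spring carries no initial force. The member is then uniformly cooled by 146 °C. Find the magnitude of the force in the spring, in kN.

If the spring were absent the member would shorten by αΔT L = 11.6×10⁻⁶ × 146 × 425 = 0.7198 mm.
With a force P in the spring, the elastic change of the member is PL/(AE) and that of the spring is P/k; compatibility requires their sum to equal δ_free.
So P = δ_free / [L/(AE) + 1/k] = 0.7198 / [ 425/(1975×209×10³) + 1/(4500×10³) ].
P = 0.7198 / 1.252×10⁻⁶ = 575000 N.

P ≈ 575 kN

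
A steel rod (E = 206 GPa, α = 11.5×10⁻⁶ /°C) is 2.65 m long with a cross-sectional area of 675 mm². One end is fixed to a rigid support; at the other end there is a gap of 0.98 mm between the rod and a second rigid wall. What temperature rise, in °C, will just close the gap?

Contact occurs when the free expansion equals the gap: αΔT L = 0.98 mm.
ΔT = 0.98 / (11.5×10⁻⁶ × 2650) = 32.16 °C.

ΔT ≈ 32.2 °C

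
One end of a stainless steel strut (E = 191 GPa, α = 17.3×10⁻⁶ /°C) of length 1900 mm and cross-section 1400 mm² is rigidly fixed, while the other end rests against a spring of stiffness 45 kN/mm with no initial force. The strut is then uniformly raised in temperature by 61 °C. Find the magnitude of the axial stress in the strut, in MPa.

The unrestrained thermal change is αΔT L = 17.3×10⁻⁶ × 61 × 1900 = 2.005 mm.
Let P be the compressive force at the spring. The strut shortens elastically by PL/(AE) and the spring compresses by P/k; together these equal δ_free.
P [ L/(AE) + 1/k ] = δ_free → P [ 1900/(1400×191×10³) + 1/(45×10³) ] = 2.005.
P = 2.005 / 2.933×10⁻⁵ = 68370 N.
σ = P/A = 68370/1400 = 48.83 MPa.

σ ≈ 48.8 MPa (compressive)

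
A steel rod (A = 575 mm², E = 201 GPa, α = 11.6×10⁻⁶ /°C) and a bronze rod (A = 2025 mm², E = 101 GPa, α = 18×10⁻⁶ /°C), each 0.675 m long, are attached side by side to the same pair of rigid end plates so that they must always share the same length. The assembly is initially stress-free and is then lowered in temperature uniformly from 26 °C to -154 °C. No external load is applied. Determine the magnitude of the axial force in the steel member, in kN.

P ≈ 85.1 kN (compressive in the steel)

Both members must finish at the same length. With the larger α, the bronze tends to over-contract; the plates restrain it, putting the bronze in tension and the steel in compression. With no external load the two internal forces are equal and opposite, magnitude P.
Compatibility of the two members (thermal + elastic change equal): (α₁ − α₂)ΔT = P·[1/(A₁E₁) + 1/(A₂E₂)].
|α₁ − α₂|·ΔT = 6.4×10⁻⁶ × 180 = 0.001152.
1/(A₁E₁) + 1/(A₂E₂) = 1/(575×201×10³) + 1/(2025×101×10³) = 1.354×10⁻⁸ N⁻¹.
P = 0.001152 / 1.354×10⁻⁸ = 85070 N = 85.07 kN.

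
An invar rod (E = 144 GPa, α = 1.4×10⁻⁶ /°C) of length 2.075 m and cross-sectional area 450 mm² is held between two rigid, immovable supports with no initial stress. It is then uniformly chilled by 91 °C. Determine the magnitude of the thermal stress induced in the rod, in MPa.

The supports are rigid, so the total axial strain is zero. The restrained thermal strain is ε = αΔT = 1.4×10⁻⁶ × 91 = 127.4×10⁻⁶.
Hence σ = E·αΔT = 144×10³ × 127.4×10⁻⁶ = 18.35 MPa, tensile.

σ ≈ 18.3 MPa (tensile)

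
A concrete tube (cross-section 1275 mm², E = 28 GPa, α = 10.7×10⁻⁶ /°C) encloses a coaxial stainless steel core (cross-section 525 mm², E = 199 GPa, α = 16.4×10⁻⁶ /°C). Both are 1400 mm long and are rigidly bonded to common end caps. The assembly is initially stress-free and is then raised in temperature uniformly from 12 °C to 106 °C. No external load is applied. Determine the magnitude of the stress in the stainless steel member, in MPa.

Equilibrium of a rigid end plate with no external load gives equal and opposite internal forces ±P in the two members. Since α_{stainless steel} > α_{concrete}, heating drives the stainless steel into compression and the concrete into tension.
Equating the net (thermal + elastic) strains gives |α₁ − α₂|·ΔT = P·[1/(A₁E₁) + 1/(A₂E₂)].
|α₁ − α₂|·ΔT = 5.7×10⁻⁶ × 94 = 0.0005358.
1/(A₁E₁) + 1/(A₂E₂) = 1/(1275×28×10³) + 1/(525×199×10³) = 3.758×10⁻⁸ N⁻¹.
So P = 0.0005358 / 3.758×10⁻⁸ = 14.26 kN.
σ_{stainless steel} = P/A₂ = 14260/525 = 27.16 MPa, compressive.

σ ≈ 27.2 MPa (compressive)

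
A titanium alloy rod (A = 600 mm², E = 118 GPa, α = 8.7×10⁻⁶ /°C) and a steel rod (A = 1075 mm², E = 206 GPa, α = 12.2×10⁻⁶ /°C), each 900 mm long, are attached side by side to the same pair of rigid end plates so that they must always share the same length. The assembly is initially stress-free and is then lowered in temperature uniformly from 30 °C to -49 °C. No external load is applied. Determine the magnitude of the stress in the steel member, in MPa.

The steel has the larger α, so on cooling it would change length more than the titanium alloy if both were free. The rigid plates force a common final length, so the steel is put into tension and the titanium alloy into compression, with equal and opposite forces P (no external load).
Compatibility of the two members (thermal + elastic change equal): (α₁ − α₂)ΔT = P·[1/(A₁E₁) + 1/(A₂E₂)].
|α₁ − α₂|·ΔT = 3.5×10⁻⁶ × 79 = 0.0002765.
1/(A₁E₁) + 1/(A₂E₂) = 1/(600×118×10³) + 1/(1075×206×10³) = 1.864×10⁻⁸ N⁻¹.
P = 0.0002765 / 1.864×10⁻⁸ = 14830 N = 14.83 kN.
σ_{steel} = P/A₂ = 14830/1075 = 13.8 MPa, tensile.

σ ≈ 13.8 MPa (tensile)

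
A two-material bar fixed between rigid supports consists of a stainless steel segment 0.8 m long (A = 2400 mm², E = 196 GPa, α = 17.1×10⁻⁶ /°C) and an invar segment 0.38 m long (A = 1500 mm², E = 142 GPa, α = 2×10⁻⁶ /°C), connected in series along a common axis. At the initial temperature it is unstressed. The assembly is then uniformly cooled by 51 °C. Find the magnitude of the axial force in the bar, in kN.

With the walls removed the bar would change length by δ_free = Σ αᵢΔT Lᵢ = 17.1×10⁻⁶×51×800 + 2×10⁻⁶×51×380 = 0.7364 mm.
Since the ends are fixed, an axial force P builds up, equal in every segment, with P · Σ Lᵢ/(AᵢEᵢ) = δ_free.
The series flexibility is Σ Lᵢ/(AᵢEᵢ) = 800/(2400×196×10³) + 380/(1500×142×10³) = 3.485×10⁻⁶ mm/N.
Hence P = δ_free / Σ(L/AE) = 0.7364/3.485×10⁻⁶ = 211.3 kN (tensile).

P ≈ 211 kN (tensile)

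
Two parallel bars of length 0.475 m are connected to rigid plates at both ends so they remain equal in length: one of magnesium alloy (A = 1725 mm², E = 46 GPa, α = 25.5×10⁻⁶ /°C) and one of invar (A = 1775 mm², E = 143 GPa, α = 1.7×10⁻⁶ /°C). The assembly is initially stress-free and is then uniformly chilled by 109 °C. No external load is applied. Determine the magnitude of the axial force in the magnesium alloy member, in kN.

P ≈ 157 kN (tensile in the magnesium alloy)

The magnesium alloy has the larger α, so on cooling it would change length more than the invar if both were free. The rigid plates force a common final length, so the magnesium alloy is put into tension and the invar into compression, with equal and opposite forces P (no external load).
Equating the net (thermal + elastic) strains gives |α₁ − α₂|·ΔT = P·[1/(A₁E₁) + 1/(A₂E₂)].
|α₁ − α₂|·ΔT = 23.8×10⁻⁶ × 109 = 0.002594.
1/(A₁E₁) + 1/(A₂E₂) = 1/(1725×46×10³) + 1/(1775×143×10³) = 1.654×10⁻⁸ N⁻¹.
So P = 0.002594 / 1.654×10⁻⁸ = 156.8 kN.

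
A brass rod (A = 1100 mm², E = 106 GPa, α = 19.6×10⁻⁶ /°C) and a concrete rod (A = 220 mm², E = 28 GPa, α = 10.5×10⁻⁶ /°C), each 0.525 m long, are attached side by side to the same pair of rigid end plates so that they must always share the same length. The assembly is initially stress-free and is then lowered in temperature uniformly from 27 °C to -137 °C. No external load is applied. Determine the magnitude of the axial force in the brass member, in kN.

The brass has the larger α, so on cooling it would change length more than the concrete if both were free. The rigid plates force a common final length, so the brass is put into tension and the concrete into compression, with equal and opposite forces P (no external load).
Compatibility of the two members (thermal + elastic change equal): (α₁ − α₂)ΔT = P·[1/(A₁E₁) + 1/(A₂E₂)].
|α₁ − α₂|·ΔT = 9.1×10⁻⁶ × 164 = 0.001492.
1/(A₁E₁) + 1/(A₂E₂) = 1/(1100×106×10³) + 1/(220×28×10³) = 1.709×10⁻⁷ N⁻¹.
P = 0.001492 / 1.709×10⁻⁷ = 8732 N = 8.732 kN.

P ≈ 8.73 kN (tensile in the brass)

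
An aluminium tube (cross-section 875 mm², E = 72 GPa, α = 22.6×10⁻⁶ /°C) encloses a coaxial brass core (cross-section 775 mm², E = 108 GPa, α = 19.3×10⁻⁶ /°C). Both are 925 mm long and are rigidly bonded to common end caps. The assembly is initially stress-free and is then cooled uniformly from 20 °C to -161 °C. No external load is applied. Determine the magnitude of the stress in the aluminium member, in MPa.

The aluminium has the larger α, so on cooling it would change length more than the brass if both were free. The rigid plates force a common final length, so the aluminium is put into tension and the brass into compression, with equal and opposite forces P (no external load).
Equating the net (thermal + elastic) strains gives |α₁ − α₂|·ΔT = P·[1/(A₁E₁) + 1/(A₂E₂)].
|α₁ − α₂|·ΔT = 3.3×10⁻⁶ × 181 = 0.0005973.
1/(A₁E₁) + 1/(A₂E₂) = 1/(875×72×10³) + 1/(775×108×10³) = 2.782×10⁻⁸ N⁻¹.
P = 0.0005973 / 2.782×10⁻⁸ = 21470 N = 21.47 kN.
σ_{aluminium} = P/A₁ = 21470/875 = 24.54 MPa, tensile.

σ ≈ 24.5 MPa (tensile)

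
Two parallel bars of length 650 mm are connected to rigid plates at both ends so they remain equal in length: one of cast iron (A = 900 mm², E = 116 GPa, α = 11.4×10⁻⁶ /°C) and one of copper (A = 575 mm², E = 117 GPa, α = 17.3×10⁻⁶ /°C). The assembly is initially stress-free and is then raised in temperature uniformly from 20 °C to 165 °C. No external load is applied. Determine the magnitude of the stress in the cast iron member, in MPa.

σ ≈ 38.9 MPa (tensile)

The copper has the larger α, so on heating it would change length more than the cast iron if both were free. The rigid plates force a common final length, so the copper is put into compression and the cast iron into tension, with equal and opposite forces P (no external load).
Setting the final lengths equal and cancelling L: (α₁ − α₂)ΔT = P/(A₁E₁) + P/(A₂E₂).
|α₁ − α₂|·ΔT = 5.9×10⁻⁶ × 145 = 0.0008555.
1/(A₁E₁) + 1/(A₂E₂) = 1/(900×116×10³) + 1/(575×117×10³) = 2.444×10⁻⁸ N⁻¹.
P = 0.0008555 / 2.444×10⁻⁸ = 35000 N = 35 kN.
σ_{cast iron} = P/A₁ = 35000/900 = 38.89 MPa, tensile.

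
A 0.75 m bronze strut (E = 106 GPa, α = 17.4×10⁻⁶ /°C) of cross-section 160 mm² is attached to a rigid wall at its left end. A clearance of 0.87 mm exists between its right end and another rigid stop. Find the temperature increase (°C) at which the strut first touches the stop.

ΔT ≈ 66.7 °C

Contact occurs when the free expansion equals the gap: αΔT L = 0.87 mm.
So ΔT = g/(αL) = 0.87/(17.4×10⁻⁶ × 750) = 66.67 °C.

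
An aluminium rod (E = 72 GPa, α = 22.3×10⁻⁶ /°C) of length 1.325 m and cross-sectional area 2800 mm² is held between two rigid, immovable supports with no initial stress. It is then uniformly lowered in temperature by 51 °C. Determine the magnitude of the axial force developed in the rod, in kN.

P ≈ 229 kN (tensile)

Full restraint means ε = 0, so the stress is σ = EαΔT = 72×10³ × 22.3×10⁻⁶ × 51 = 81.89 MPa.
P = AEαΔT = 2800 × 72×10³ × 22.3×10⁻⁶ × 51 = 229.3 kN (tensile).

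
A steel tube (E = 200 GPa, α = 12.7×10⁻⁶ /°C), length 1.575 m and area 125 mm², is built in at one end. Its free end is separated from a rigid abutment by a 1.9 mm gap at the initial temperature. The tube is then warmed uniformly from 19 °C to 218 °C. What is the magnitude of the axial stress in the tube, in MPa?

Free thermal elongation = αΔT L = 12.7×10⁻⁶ × 199 × 1575 = 3.98 mm.
This exceeds the 1.9 mm gap, so the wall pushes back. The portion of expansion that must be recovered elastically is δ_free − gap = 3.98 − 1.9 = 2.08 mm.
So σ = E(δ_free − g)/L = 200×10³ × 2.08/1575 = 264.2 MPa.

σ ≈ 264 MPa (compressive)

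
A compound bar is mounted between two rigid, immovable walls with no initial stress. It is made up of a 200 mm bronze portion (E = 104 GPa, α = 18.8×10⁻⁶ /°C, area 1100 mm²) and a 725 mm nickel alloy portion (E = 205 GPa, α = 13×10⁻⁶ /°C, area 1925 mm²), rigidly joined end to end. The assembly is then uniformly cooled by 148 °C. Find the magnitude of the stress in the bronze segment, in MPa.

σ ≈ 495 MPa (tensile)

Free thermal contraction of the whole bar: Σ αᵢΔT Lᵢ = 18.8×10⁻⁶×148×200 + 13×10⁻⁶×148×725 = 1.951 mm.
The rigid supports impose zero overall length change; the single axial force P common to all segments must satisfy P Σ Lᵢ/(AᵢEᵢ) = δ_free.
The series flexibility is Σ Lᵢ/(AᵢEᵢ) = 200/(1100×104×10³) + 725/(1925×205×10³) = 3.585×10⁻⁶ mm/N.
Hence P = δ_free / Σ(L/AE) = 1.951/3.585×10⁻⁶ = 544.3 kN (tensile).
σ_{bronze} = P / A = 544300 / 1100 = 494.8 MPa.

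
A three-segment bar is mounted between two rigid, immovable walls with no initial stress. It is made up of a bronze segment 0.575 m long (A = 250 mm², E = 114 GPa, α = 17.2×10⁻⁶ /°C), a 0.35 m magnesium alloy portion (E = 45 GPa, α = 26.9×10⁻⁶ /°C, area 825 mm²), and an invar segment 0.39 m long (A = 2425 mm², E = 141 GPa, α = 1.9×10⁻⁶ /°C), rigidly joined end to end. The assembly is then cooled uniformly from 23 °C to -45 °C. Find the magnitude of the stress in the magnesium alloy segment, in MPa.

If the supports were absent, the total length change would be Σ αᵢΔT Lᵢ = 17.2×10⁻⁶×68×575 + 26.9×10⁻⁶×68×350 + 1.9×10⁻⁶×68×390 = 1.363 mm.
Since the ends are fixed, an axial force P builds up, equal in every segment, with P · Σ Lᵢ/(AᵢEᵢ) = δ_free.
The series flexibility is Σ Lᵢ/(AᵢEᵢ) = 575/(250×114×10³) + 350/(825×45×10³) + 390/(2425×141×10³) = 3.074×10⁻⁵ mm/N.
So P = 1.363 / 3.074×10⁻⁵ = 44.34 kN, tensile.
σ_{magnesium alloy} = P / A = 44340 / 825 = 53.74 MPa.

σ ≈ 53.7 MPa (tensile)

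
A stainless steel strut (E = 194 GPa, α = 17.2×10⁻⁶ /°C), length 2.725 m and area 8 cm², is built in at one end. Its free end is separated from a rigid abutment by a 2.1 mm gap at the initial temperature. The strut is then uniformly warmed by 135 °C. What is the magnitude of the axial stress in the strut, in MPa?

Free thermal elongation = αΔT L = 17.2×10⁻⁶ × 135 × 2725 = 6.327 mm.
The gap closes (δ_free > 2.1 mm) and the wall then resists a further 6.327 − 2.1 = 4.227 mm of expansion.
That suppressed elongation corresponds to σ = E·Δ/L = 194×10³ × 4.227/2725 = 301 MPa.

σ ≈ 301 MPa (compressive)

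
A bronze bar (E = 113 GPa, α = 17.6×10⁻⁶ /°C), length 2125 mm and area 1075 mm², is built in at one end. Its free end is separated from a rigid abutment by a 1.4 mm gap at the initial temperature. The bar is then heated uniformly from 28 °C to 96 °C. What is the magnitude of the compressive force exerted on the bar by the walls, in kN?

P ≈ 65.4 kN

If the wall were absent the bar would grow by αΔT L = 17.6×10⁻⁶ × 68 × 2125 = 2.543 mm.
The gap closes (δ_free > 1.4 mm) and the wall then resists a further 2.543 − 1.4 = 1.143 mm of expansion.
So σ = E(δ_free − g)/L = 113×10³ × 1.143/2125 = 60.79 MPa.
Force on the wall = σA = 60.79 × 1075 mm² = 65.35 kN.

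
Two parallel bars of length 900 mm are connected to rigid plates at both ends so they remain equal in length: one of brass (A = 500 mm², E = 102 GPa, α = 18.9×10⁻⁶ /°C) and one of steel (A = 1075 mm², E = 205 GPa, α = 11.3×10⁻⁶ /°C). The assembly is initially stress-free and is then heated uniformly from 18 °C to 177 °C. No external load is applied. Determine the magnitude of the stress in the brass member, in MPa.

σ ≈ 100 MPa (compressive)

Both members must finish at the same length. With the larger α, the brass tends to over-expand; the plates restrain it, putting the brass in compression and the steel in tension. With no external load the two internal forces are equal and opposite, magnitude P.
Compatibility of the two members (thermal + elastic change equal): (α₁ − α₂)ΔT = P·[1/(A₁E₁) + 1/(A₂E₂)].
|α₁ − α₂|·ΔT = 7.6×10⁻⁶ × 159 = 0.001208.
1/(A₁E₁) + 1/(A₂E₂) = 1/(500×102×10³) + 1/(1075×205×10³) = 2.415×10⁻⁸ N⁻¹.
P = 0.001208 / 2.415×10⁻⁸ = 50050 N = 50.05 kN.
σ_{brass} = P/A₁ = 50050/500 = 100.1 MPa, compressive.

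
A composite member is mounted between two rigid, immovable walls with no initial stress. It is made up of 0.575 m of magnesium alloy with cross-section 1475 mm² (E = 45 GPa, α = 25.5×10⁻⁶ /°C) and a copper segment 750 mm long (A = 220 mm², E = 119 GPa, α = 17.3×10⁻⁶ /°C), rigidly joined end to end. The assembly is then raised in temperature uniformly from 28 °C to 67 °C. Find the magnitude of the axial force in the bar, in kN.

Free thermal expansion of the whole bar: Σ αᵢΔT Lᵢ = 25.5×10⁻⁶×39×575 + 17.3×10⁻⁶×39×750 = 1.078 mm.
The walls prevent any net length change, so an axial force P (same in every segment) develops. Compatibility: P · Σ Lᵢ/(AᵢEᵢ) = δ_free.
The series flexibility is Σ Lᵢ/(AᵢEᵢ) = 575/(1475×45×10³) + 750/(220×119×10³) = 3.731×10⁻⁵ mm/N.
So P = 1.078 / 3.731×10⁻⁵ = 28.89 kN, compressive.

P ≈ 28.9 kN (compressive)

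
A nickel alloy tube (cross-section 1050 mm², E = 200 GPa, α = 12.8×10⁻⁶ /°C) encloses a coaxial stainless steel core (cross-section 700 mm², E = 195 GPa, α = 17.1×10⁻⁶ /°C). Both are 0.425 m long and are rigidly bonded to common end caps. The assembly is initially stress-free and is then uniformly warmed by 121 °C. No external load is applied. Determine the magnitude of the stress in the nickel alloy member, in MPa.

σ ≈ 41 MPa (tensile)

Both members must finish at the same length. With the larger α, the stainless steel tends to over-expand; the plates restrain it, putting the stainless steel in compression and the nickel alloy in tension. With no external load the two internal forces are equal and opposite, magnitude P.
Setting the final lengths equal and cancelling L: (α₁ − α₂)ΔT = P/(A₁E₁) + P/(A₂E₂).
|α₁ − α₂|·ΔT = 4.3×10⁻⁶ × 121 = 0.0005203.
1/(A₁E₁) + 1/(A₂E₂) = 1/(1050×200×10³) + 1/(700×195×10³) = 1.209×10⁻⁸ N⁻¹.
So P = 0.0005203 / 1.209×10⁻⁸ = 43.04 kN.
σ_{nickel alloy} = P/A₁ = 43040/1050 = 40.99 MPa, tensile.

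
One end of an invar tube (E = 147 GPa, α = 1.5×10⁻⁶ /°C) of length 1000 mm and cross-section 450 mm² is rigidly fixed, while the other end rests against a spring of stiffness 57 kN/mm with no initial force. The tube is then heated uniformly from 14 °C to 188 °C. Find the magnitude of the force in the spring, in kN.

If the spring were absent the tube would lengthen by αΔT L = 1.5×10⁻⁶ × 174 × 1000 = 0.261 mm.
With a force P in the spring, the elastic change of the tube is PL/(AE) and that of the spring is P/k; compatibility requires their sum to equal δ_free.
So P = δ_free / [L/(AE) + 1/k] = 0.261 / [ 1000/(450×147×10³) + 1/(57×10³) ].
P = 0.261 / 3.266×10⁻⁵ = 7991 N.

P ≈ 7.99 kN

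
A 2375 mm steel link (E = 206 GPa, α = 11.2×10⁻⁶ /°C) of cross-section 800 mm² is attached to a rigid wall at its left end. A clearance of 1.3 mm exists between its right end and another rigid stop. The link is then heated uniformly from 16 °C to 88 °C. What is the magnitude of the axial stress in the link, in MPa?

Free thermal elongation = αΔT L = 11.2×10⁻⁶ × 72 × 2375 = 1.915 mm.
This exceeds the 1.3 mm gap, so the wall pushes back. The portion of expansion that must be recovered elastically is δ_free − gap = 1.915 − 1.3 = 0.6152 mm.
Compatibility: PL/(AE) = 0.6152 mm, so σ = P/A = E × (0.6152/2375) = 53.36 MPa.

σ ≈ 53.4 MPa (compressive)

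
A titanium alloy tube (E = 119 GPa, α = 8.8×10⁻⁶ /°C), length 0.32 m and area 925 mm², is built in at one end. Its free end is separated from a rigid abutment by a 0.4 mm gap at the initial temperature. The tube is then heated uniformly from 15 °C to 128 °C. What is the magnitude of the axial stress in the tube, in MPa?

σ ≈ 0 MPa

Free thermal elongation = αΔT L = 8.8×10⁻⁶ × 113 × 320 = 0.3182 mm.
Since δ_free = 0.318 mm is less than the 0.4 mm gap, the tube never touches the wall. No axial force develops.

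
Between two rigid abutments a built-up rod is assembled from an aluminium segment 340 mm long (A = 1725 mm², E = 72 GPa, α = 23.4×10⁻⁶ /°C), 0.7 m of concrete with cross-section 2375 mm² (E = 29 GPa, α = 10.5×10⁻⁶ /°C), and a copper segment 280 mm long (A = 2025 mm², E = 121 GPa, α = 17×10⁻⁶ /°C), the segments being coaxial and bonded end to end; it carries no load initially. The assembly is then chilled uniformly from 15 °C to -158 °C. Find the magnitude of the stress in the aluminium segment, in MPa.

σ ≈ 143 MPa (tensile)

Free thermal contraction of the whole bar: Σ αᵢΔT Lᵢ = 23.4×10⁻⁶×173×340 + 10.5×10⁻⁶×173×700 + 17×10⁻⁶×173×280 = 3.471 mm.
The walls prevent any net length change, so an axial force P (same in every segment) develops. Compatibility: P · Σ Lᵢ/(AᵢEᵢ) = δ_free.
The series flexibility is Σ Lᵢ/(AᵢEᵢ) = 340/(1725×72×10³) + 700/(2375×29×10³) + 280/(2025×121×10³) = 1.404×10⁻⁵ mm/N.
Hence P = δ_free / Σ(L/AE) = 3.471/1.404×10⁻⁵ = 247.2 kN (tensile).
σ_{aluminium} = P / A = 247200 / 1725 = 143.3 MPa.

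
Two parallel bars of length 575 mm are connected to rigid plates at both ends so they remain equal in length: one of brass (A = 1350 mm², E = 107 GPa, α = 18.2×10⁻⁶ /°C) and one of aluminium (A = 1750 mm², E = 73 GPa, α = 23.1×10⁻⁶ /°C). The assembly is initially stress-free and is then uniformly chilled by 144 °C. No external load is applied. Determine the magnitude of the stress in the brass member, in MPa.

σ ≈ 35.4 MPa (compressive)

The aluminium has the larger α, so on cooling it would change length more than the brass if both were free. The rigid plates force a common final length, so the aluminium is put into tension and the brass into compression, with equal and opposite forces P (no external load).
Setting the final lengths equal and cancelling L: (α₁ − α₂)ΔT = P/(A₁E₁) + P/(A₂E₂).
|α₁ − α₂|·ΔT = 4.9×10⁻⁶ × 144 = 0.0007056.
1/(A₁E₁) + 1/(A₂E₂) = 1/(1350×107×10³) + 1/(1750×73×10³) = 1.475×10⁻⁸ N⁻¹.
P = 0.0007056 / 1.475×10⁻⁸ = 47840 N = 47.84 kN.
σ_{brass} = P/A₁ = 47840/1350 = 35.43 MPa, compressive.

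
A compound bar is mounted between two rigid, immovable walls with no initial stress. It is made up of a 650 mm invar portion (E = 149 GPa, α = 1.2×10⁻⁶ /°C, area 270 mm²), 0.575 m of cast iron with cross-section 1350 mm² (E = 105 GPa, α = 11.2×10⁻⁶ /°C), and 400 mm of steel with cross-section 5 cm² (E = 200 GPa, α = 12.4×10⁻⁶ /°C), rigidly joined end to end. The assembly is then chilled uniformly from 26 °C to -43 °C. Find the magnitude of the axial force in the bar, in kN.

P ≈ 34.7 kN (tensile)

If the supports were absent, the total length change would be Σ αᵢΔT Lᵢ = 1.2×10⁻⁶×69×650 + 11.2×10⁻⁶×69×575 + 12.4×10⁻⁶×69×400 = 0.8404 mm.
The rigid supports impose zero overall length change; the single axial force P common to all segments must satisfy P Σ Lᵢ/(AᵢEᵢ) = δ_free.
Σ Lᵢ/(AᵢEᵢ) = 650/(270×149×10³) + 575/(1350×105×10³) + 400/(500×200×10³) = 2.421×10⁻⁵ mm/N.
Hence P = δ_free / Σ(L/AE) = 0.8404/2.421×10⁻⁵ = 34.71 kN (tensile).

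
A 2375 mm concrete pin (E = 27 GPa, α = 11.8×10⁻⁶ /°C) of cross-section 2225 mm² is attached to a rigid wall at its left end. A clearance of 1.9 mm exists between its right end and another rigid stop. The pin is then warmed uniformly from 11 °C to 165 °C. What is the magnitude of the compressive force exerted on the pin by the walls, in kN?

Unrestrained expansion: δ_free = αΔT L = 11.8×10⁻⁶ × 154 × 2375 = 4.316 mm.
The gap closes (δ_free > 1.9 mm) and the wall then resists a further 4.316 − 1.9 = 2.416 mm of expansion.
So σ = E(δ_free − g)/L = 27×10³ × 2.416/2375 = 27.46 MPa.
P = σA = 27.46 × 2225 = 61.11 kN.

P ≈ 61.1 kN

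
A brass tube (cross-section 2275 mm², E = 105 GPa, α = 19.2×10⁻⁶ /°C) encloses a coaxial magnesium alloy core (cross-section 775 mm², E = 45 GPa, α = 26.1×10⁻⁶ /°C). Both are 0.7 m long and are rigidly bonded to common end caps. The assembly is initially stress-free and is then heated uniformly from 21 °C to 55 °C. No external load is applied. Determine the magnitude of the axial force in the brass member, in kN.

P ≈ 7.14 kN (tensile in the brass)

Equilibrium of a rigid end plate with no external load gives equal and opposite internal forces ±P in the two members. Since α_{magnesium alloy} > α_{brass}, heating drives the magnesium alloy into compression and the brass into tension.
Compatibility of the two members (thermal + elastic change equal): (α₁ − α₂)ΔT = P·[1/(A₁E₁) + 1/(A₂E₂)].
|α₁ − α₂|·ΔT = 6.9×10⁻⁶ × 34 = 0.0002346.
1/(A₁E₁) + 1/(A₂E₂) = 1/(2275×105×10³) + 1/(775×45×10³) = 3.286×10⁻⁸ N⁻¹.
So P = 0.0002346 / 3.286×10⁻⁸ = 7.139 kN.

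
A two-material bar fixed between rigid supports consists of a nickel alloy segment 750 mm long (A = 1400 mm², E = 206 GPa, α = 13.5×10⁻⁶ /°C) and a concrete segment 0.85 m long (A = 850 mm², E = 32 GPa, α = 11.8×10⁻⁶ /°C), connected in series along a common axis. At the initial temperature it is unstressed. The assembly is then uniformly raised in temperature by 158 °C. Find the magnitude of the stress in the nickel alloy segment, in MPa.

If the supports were absent, the total length change would be Σ αᵢΔT Lᵢ = 13.5×10⁻⁶×158×750 + 11.8×10⁻⁶×158×850 = 3.184 mm.
The walls prevent any net length change, so an axial force P (same in every segment) develops. Compatibility: P · Σ Lᵢ/(AᵢEᵢ) = δ_free.
The series flexibility is Σ Lᵢ/(AᵢEᵢ) = 750/(1400×206×10³) + 850/(850×32×10³) = 3.385×10⁻⁵ mm/N.
So P = 3.184 / 3.385×10⁻⁵ = 94.07 kN, compressive.
σ_{nickel alloy} = P / A = 94070 / 1400 = 67.2 MPa.

σ ≈ 67.2 MPa (compressive)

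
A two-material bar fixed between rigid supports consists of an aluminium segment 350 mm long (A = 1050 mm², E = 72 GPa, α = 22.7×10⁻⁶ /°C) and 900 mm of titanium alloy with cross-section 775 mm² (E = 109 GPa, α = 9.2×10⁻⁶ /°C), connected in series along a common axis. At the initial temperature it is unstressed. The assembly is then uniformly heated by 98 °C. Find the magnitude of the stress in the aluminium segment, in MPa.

σ ≈ 99.1 MPa (compressive)

With the walls removed the bar would change length by δ_free = Σ αᵢΔT Lᵢ = 22.7×10⁻⁶×98×350 + 9.2×10⁻⁶×98×900 = 1.59 mm.
Since the ends are fixed, an axial force P builds up, equal in every segment, with P · Σ Lᵢ/(AᵢEᵢ) = δ_free.
Σ Lᵢ/(AᵢEᵢ) = 350/(1050×72×10³) + 900/(775×109×10³) = 1.528×10⁻⁵ mm/N.
So P = 1.59 / 1.528×10⁻⁵ = 104 kN, compressive.
σ_{aluminium} = P / A = 104000 / 1050 = 99.08 MPa.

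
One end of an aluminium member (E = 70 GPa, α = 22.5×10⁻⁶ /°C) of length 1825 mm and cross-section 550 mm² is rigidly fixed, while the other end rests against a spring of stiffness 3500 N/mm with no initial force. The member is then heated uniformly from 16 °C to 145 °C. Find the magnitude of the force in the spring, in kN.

P ≈ 15.9 kN

The unrestrained thermal change is αΔT L = 22.5×10⁻⁶ × 129 × 1825 = 5.297 mm.
With a force P in the spring, the elastic change of the member is PL/(AE) and that of the spring is P/k; compatibility requires their sum to equal δ_free.
So P = δ_free / [L/(AE) + 1/k] = 5.297 / [ 1825/(550×70×10³) + 1/(3500) ].
P = 5.297 / 0.0003331 = 15900 N.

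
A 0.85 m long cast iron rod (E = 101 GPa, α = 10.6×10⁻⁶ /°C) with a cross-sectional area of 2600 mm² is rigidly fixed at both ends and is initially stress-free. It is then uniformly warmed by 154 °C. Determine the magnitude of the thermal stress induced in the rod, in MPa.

σ ≈ 165 MPa (compressive)

With length fixed, the mechanical strain must cancel the thermal strain αΔT = 10.6×10⁻⁶ × 154 = 1632.4×10⁻⁶.
Hence σ = E·αΔT = 101×10³ × 1632.4×10⁻⁶ = 164.9 MPa, compressive.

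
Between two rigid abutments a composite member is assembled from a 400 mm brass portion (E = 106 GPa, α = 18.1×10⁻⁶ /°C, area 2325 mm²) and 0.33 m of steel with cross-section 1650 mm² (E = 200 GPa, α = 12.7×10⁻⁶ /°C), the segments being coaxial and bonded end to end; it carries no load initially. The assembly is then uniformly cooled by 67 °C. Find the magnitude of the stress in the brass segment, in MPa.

σ ≈ 126 MPa (tensile)

Free thermal contraction of the whole bar: Σ αᵢΔT Lᵢ = 18.1×10⁻⁶×67×400 + 12.7×10⁻⁶×67×330 = 0.7659 mm.
The walls prevent any net length change, so an axial force P (same in every segment) develops. Compatibility: P · Σ Lᵢ/(AᵢEᵢ) = δ_free.
Σ Lᵢ/(AᵢEᵢ) = 400/(2325×106×10³) + 330/(1650×200×10³) = 2.623×10⁻⁶ mm/N.
Hence P = δ_free / Σ(L/AE) = 0.7659/2.623×10⁻⁶ = 292 kN (tensile).
σ_{brass} = P / A = 292000 / 2325 = 125.6 MPa.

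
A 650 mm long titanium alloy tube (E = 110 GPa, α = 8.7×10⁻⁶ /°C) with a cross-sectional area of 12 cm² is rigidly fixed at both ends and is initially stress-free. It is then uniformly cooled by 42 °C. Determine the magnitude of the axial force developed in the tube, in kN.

P ≈ 48.2 kN (tensile)

With zero net strain, σ = E·αΔT = 110 GPa × 8.7×10⁻⁶ × 42 = 40.19 MPa.
Axial force P = σA = 40.19 × 1200 = 48230 N = 48.23 kN, tensile.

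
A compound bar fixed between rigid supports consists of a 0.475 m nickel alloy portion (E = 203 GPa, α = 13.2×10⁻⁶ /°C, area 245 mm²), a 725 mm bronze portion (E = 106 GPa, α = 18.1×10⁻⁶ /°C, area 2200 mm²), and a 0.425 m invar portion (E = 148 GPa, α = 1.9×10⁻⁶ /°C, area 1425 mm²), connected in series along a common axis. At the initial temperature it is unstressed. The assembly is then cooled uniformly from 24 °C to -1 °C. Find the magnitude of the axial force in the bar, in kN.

P ≈ 34.4 kN (tensile)

With the walls removed the bar would change length by δ_free = Σ αᵢΔT Lᵢ = 13.2×10⁻⁶×25×475 + 18.1×10⁻⁶×25×725 + 1.9×10⁻⁶×25×425 = 0.505 mm.
Since the ends are fixed, an axial force P builds up, equal in every segment, with P · Σ Lᵢ/(AᵢEᵢ) = δ_free.
Σ Lᵢ/(AᵢEᵢ) = 475/(245×203×10³) + 725/(2200×106×10³) + 425/(1425×148×10³) = 1.467×10⁻⁵ mm/N.
P = 0.505 / 1.467×10⁻⁵ = 34410 N = 34.41 kN, tensile.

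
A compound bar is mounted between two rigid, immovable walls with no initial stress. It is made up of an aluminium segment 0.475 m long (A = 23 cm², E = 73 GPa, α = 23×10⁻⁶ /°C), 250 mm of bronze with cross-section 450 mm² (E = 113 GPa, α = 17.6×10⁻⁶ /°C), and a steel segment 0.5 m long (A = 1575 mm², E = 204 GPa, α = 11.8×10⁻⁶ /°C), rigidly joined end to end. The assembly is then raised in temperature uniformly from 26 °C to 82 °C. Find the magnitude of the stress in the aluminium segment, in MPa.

With the walls removed the bar would change length by δ_free = Σ αᵢΔT Lᵢ = 23×10⁻⁶×56×475 + 17.6×10⁻⁶×56×250 + 11.8×10⁻⁶×56×500 = 1.189 mm.
Since the ends are fixed, an axial force P builds up, equal in every segment, with P · Σ Lᵢ/(AᵢEᵢ) = δ_free.
The series flexibility is Σ Lᵢ/(AᵢEᵢ) = 475/(2300×73×10³) + 250/(450×113×10³) + 500/(1575×204×10³) = 9.302×10⁻⁶ mm/N.
So P = 1.189 / 9.302×10⁻⁶ = 127.8 kN, compressive.
σ_{aluminium} = P / A = 127800 / 2300 = 55.56 MPa.

σ ≈ 55.6 MPa (compressive)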